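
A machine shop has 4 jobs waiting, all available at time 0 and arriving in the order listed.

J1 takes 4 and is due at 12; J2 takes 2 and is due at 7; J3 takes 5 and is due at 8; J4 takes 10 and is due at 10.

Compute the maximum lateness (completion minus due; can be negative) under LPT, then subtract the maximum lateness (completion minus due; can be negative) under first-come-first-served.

3

LPT (decreasing processing time): J4 J3 J1 J2.
J4: 0→10, due 10, lateness 0
J3: 10→15, due 8, lateness 7
J1: 15→19, due 12, lateness 7
J2: 19→21, due 7, lateness 14
Maximum = 14.
FIFO (arrival order): J1 J2 J3 J4.
J1: 0→4, due 12, lateness -8
J2: 4→6, due 7, lateness -1
J3: 6→11, due 8, lateness 3
J4: 11→21, due 10, lateness 11
Maximum = 11.
Difference = 14 − 11 = 3.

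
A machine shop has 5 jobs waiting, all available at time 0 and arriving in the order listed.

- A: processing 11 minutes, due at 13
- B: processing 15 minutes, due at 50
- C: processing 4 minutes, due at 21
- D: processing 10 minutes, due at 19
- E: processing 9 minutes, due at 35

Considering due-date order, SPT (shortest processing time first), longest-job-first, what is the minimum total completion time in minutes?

EDD (increasing due date): A D C E B.
A: 0→11
D: 11→21
C: 21→25
E: 25→34
B: 34→49
Sum = 11+21+25+34+49 = 140.
SPT (increasing processing time): C E D A B.
C: 0→4
E: 4→13
D: 13→23
A: 23→34
B: 34→49
Sum = 4+13+23+34+49 = 123.
LPT (decreasing processing time): B A D E C.
B: 0→15
A: 15→26
D: 26→36
E: 36→45
C: 45→49
Sum = 15+26+36+45+49 = 171.
EDD 140, SPT 123, LPT 171 → minimum 123.

123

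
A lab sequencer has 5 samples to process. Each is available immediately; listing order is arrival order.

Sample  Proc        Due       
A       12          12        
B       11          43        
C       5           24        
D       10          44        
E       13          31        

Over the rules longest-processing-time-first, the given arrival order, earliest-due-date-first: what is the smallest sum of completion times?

LPT (decreasing processing time): E A B D C.
E: 0→13
A: 13→25
B: 25→36
D: 36→46
C: 46→51
Sum = 13+25+36+46+51 = 171.
FIFO (arrival order): A B C D E.
A: 0→12
B: 12→23
C: 23→28
D: 28→38
E: 38→51
Sum = 12+23+28+38+51 = 152.
EDD (increasing due date): A C E B D.
A: 0→12
C: 12→17
E: 17→30
B: 30→41
D: 41→51
Sum = 12+17+30+41+51 = 151.
LPT 171, FIFO 152, EDD 151 → minimum 151.

151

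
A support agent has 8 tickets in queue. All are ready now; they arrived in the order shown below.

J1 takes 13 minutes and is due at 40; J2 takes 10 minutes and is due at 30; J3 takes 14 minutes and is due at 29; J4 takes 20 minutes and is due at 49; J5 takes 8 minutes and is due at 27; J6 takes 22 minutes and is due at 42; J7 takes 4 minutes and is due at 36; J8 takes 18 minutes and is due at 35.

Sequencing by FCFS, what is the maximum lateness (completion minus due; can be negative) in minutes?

FIFO (arrival order): J1 J2 J3 J4 J5 J6 J7 J8.
J1: 0→13, due 40, lateness -27
J2: 13→23, due 30, lateness -7
J3: 23→37, due 29, lateness 8
J4: 37→57, due 49, lateness 8
J5: 57→65, due 27, lateness 38
J6: 65→87, due 42, lateness 45
J7: 87→91, due 36, lateness 55
J8: 91→109, due 35, lateness 74
Maximum = 74.

74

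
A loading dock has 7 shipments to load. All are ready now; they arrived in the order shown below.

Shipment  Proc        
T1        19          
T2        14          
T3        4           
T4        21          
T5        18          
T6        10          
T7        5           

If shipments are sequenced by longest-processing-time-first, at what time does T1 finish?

LPT (decreasing processing time): T4 T1 T5 T2 T6 T7 T3.
T4: 0→21
T1: 21→40

40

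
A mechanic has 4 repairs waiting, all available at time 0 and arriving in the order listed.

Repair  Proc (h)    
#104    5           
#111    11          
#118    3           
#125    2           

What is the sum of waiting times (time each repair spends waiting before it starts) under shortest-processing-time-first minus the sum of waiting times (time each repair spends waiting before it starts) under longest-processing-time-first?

-29

SPT (increasing processing time): #125 #118 #104 #111.
#125: waits 0, runs 0→2
#118: waits 2, runs 2→5
#104: waits 5, runs 5→10
#111: waits 10, runs 10→21
Sum = 0+2+5+10 = 17.
LPT (decreasing processing time): #111 #104 #118 #125.
#111: waits 0, runs 0→11
#104: waits 11, runs 11→16
#118: waits 16, runs 16→19
#125: waits 19, runs 19→21
Sum = 0+11+16+19 = 46.
Difference = 17 − 46 = -29.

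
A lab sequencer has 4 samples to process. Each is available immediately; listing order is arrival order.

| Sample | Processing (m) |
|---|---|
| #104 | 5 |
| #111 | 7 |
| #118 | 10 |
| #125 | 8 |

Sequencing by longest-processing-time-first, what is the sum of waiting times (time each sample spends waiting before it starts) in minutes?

53

LPT (decreasing processing time): #118 #125 #111 #104.
#118: waits 0, runs 0→10
#125: waits 10, runs 10→18
#111: waits 18, runs 18→25
#104: waits 25, runs 25→30
Sum = 0+10+18+25 = 53.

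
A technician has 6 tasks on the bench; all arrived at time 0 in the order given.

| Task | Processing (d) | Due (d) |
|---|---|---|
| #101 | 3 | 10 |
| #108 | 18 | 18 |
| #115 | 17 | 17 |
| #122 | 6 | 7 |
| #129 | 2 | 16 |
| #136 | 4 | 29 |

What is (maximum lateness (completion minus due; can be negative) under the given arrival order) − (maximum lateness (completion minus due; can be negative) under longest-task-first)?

-1

FIFO (arrival order): #101 #108 #115 #122 #129 #136.
#101: 0→3, due 10, lateness -7
#108: 3→21, due 18, lateness 3
#115: 21→38, due 17, lateness 21
#122: 38→44, due 7, lateness 37
#129: 44→46, due 16, lateness 30
#136: 46→50, due 29, lateness 21
Maximum = 37.
LPT (decreasing processing time): #108 #115 #122 #136 #101 #129.
#108: 0→18, due 18, lateness 0
#115: 18→35, due 17, lateness 18
#122: 35→41, due 7, lateness 34
#136: 41→45, due 29, lateness 16
#101: 45→48, due 10, lateness 38
#129: 48→50, due 16, lateness 34
Maximum = 38.
Difference = 37 − 38 = -1.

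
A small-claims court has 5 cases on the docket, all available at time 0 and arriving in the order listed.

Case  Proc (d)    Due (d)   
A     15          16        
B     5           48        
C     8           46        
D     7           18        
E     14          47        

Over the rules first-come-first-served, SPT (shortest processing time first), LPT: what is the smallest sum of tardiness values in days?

19

FIFO (arrival order): A B C D E.
A: 0→15, due 16, tardiness 0
B: 15→20, due 48, tardiness 0
C: 20→28, due 46, tardiness 0
D: 28→35, due 18, tardiness 17
E: 35→49, due 47, tardiness 2
Sum = 0+0+0+17+2 = 19.
SPT (increasing processing time): B D C E A.
B: 0→5, due 48, tardiness 0
D: 5→12, due 18, tardiness 0
C: 12→20, due 46, tardiness 0
E: 20→34, due 47, tardiness 0
A: 34→49, due 16, tardiness 33
Sum = 0+0+0+0+33 = 33.
LPT (decreasing processing time): A E C D B.
A: 0→15, due 16, tardiness 0
E: 15→29, due 47, tardiness 0
C: 29→37, due 46, tardiness 0
D: 37→44, due 18, tardiness 26
B: 44→49, due 48, tardiness 1
Sum = 0+0+0+26+1 = 27.
FIFO 19, SPT 33, LPT 27 → minimum 19.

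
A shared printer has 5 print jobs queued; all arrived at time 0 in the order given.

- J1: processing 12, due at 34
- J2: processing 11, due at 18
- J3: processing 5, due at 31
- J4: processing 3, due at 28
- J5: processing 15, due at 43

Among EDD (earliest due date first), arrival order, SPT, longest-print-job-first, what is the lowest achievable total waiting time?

61

EDD (increasing due date): J2 J4 J3 J1 J5.
J2: waits 0, runs 0→11
J4: waits 11, runs 11→14
J3: waits 14, runs 14→19
J1: waits 19, runs 19→31
J5: waits 31, runs 31→46
Sum = 0+11+14+19+31 = 75.
FIFO (arrival order): J1 J2 J3 J4 J5.
J1: waits 0, runs 0→12
J2: waits 12, runs 12→23
J3: waits 23, runs 23→28
J4: waits 28, runs 28→31
J5: waits 31, runs 31→46
Sum = 0+12+23+28+31 = 94.
SPT (increasing processing time): J4 J3 J2 J1 J5.
J4: waits 0, runs 0→3
J3: waits 3, runs 3→8
J2: waits 8, runs 8→19
J1: waits 19, runs 19→31
J5: waits 31, runs 31→46
Sum = 0+3+8+19+31 = 61.
LPT (decreasing processing time): J5 J1 J2 J3 J4.
J5: waits 0, runs 0→15
J1: waits 15, runs 15→27
J2: waits 27, runs 27→38
J3: waits 38, runs 38→43
J4: waits 43, runs 43→46
Sum = 0+15+27+38+43 = 123.
EDD 75, FIFO 94, SPT 61, LPT 123 → minimum 61.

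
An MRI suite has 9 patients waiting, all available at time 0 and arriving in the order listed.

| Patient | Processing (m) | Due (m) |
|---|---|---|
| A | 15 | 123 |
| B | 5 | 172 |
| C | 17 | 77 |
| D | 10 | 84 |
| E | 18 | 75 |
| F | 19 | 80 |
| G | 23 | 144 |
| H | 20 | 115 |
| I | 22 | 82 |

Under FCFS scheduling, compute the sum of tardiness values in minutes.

83

FIFO (arrival order): A B C D E F G H I.
A: 0→15, due 123, tardiness 0
B: 15→20, due 172, tardiness 0
C: 20→37, due 77, tardiness 0
D: 37→47, due 84, tardiness 0
E: 47→65, due 75, tardiness 0
F: 65→84, due 80, tardiness 4
G: 84→107, due 144, tardiness 0
H: 107→127, due 115, tardiness 12
I: 127→149, due 82, tardiness 67
Sum = 0+0+0+0+0+4+0+12+67 = 83.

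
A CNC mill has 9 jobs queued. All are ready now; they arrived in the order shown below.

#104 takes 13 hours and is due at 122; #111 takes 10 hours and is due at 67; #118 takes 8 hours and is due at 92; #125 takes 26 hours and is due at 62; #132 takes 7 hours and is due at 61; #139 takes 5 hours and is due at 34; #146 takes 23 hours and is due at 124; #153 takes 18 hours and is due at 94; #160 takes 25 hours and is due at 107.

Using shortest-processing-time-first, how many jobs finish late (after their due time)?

2

SPT (increasing processing time): #139 #132 #118 #111 #104 #153 #146 #160 #125.
#139: 0→5, due 34, tardiness 0
#132: 5→12, due 61, tardiness 0
#118: 12→20, due 92, tardiness 0
#111: 20→30, due 67, tardiness 0
#104: 30→43, due 122, tardiness 0
#153: 43→61, due 94, tardiness 0
#146: 61→84, due 124, tardiness 0
#160: 84→109, due 107, tardiness 2
#125: 109→135, due 62, tardiness 73
Late jobs: 2.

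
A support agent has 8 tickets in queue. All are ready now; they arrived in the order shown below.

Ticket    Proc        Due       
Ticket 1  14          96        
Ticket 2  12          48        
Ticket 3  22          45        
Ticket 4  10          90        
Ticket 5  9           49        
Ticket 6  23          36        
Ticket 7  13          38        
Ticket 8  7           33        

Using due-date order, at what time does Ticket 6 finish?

EDD (increasing due date): Ticket 8 Ticket 6 Ticket 7 Ticket 3 Ticket 2 Ticket 5 Ticket 4 Ticket 1.
Ticket 8: 0→7
Ticket 6: 7→30

30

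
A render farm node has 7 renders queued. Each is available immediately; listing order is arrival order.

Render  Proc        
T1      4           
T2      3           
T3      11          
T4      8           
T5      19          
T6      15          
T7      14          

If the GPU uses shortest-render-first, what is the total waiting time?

SPT (increasing processing time): T2 T1 T4 T3 T7 T6 T5.
T2: waits 0, runs 0→3
T1: waits 3, runs 3→7
T4: waits 7, runs 7→15
T3: waits 15, runs 15→26
T7: waits 26, runs 26→40
T6: waits 40, runs 40→55
T5: waits 55, runs 55→74
Sum = 0+3+7+15+26+40+55 = 146.

146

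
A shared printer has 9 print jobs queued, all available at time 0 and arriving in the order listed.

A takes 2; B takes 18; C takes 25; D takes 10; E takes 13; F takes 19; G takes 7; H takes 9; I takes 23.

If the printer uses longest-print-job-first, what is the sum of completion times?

798

LPT (decreasing processing time): C I F B E D H G A.
C: 0→25
I: 25→48
F: 48→67
B: 67→85
E: 85→98
D: 98→108
H: 108→117
G: 117→124
A: 124→126
Sum = 25+48+67+85+98+108+117+124+126 = 798.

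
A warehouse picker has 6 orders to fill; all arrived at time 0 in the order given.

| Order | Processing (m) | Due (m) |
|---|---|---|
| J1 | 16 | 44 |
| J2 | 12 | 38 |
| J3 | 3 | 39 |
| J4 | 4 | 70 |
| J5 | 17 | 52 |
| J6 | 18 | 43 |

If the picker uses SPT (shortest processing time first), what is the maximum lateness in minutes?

SPT (increasing processing time): J3 J4 J2 J1 J5 J6.
J3: 0→3, due 39, lateness -36
J4: 3→7, due 70, lateness -63
J2: 7→19, due 38, lateness -19
J1: 19→35, due 44, lateness -9
J5: 35→52, due 52, lateness 0
J6: 52→70, due 43, lateness 27
Maximum = 27.

27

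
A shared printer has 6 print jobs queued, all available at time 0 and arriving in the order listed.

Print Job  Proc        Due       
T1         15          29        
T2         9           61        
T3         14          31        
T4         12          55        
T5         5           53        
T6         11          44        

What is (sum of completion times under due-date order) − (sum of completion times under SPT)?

54

EDD (increasing due date): T1 T3 T6 T5 T4 T2.
T1: 0→15
T3: 15→29
T6: 29→40
T5: 40→45
T4: 45→57
T2: 57→66
Sum = 15+29+40+45+57+66 = 252.
SPT (increasing processing time): T5 T2 T6 T4 T3 T1.
T5: 0→5
T2: 5→14
T6: 14→25
T4: 25→37
T3: 37→51
T1: 51→66
Sum = 5+14+25+37+51+66 = 198.
Difference = 252 − 198 = 54.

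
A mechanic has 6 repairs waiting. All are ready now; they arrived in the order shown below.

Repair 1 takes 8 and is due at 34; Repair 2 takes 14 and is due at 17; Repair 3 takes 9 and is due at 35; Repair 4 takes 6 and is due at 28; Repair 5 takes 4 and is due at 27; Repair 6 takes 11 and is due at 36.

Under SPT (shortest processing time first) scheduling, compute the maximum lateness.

SPT (increasing processing time): Repair 5 Repair 4 Repair 1 Repair 3 Repair 6 Repair 2.
Repair 5: 0→4, due 27, lateness -23
Repair 4: 4→10, due 28, lateness -18
Repair 1: 10→18, due 34, lateness -16
Repair 3: 18→27, due 35, lateness -8
Repair 6: 27→38, due 36, lateness 2
Repair 2: 38→52, due 17, lateness 35
Maximum = 35.

35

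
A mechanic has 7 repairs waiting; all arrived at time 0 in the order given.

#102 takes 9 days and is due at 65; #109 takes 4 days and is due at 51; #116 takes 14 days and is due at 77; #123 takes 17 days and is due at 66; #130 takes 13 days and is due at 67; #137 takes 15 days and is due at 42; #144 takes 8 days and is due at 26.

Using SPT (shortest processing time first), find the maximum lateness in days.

SPT (increasing processing time): #109 #144 #102 #130 #116 #137 #123.
#109: 0→4, due 51, lateness -47
#144: 4→12, due 26, lateness -14
#102: 12→21, due 65, lateness -44
#130: 21→34, due 67, lateness -33
#116: 34→48, due 77, lateness -29
#137: 48→63, due 42, lateness 21
#123: 63→80, due 66, lateness 14
Maximum = 21.

21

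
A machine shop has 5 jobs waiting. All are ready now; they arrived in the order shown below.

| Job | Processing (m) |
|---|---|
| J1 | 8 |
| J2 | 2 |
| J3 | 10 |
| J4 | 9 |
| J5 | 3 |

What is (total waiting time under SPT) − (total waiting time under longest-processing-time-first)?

-44

SPT (increasing processing time): J2 J5 J1 J4 J3.
J2: waits 0, runs 0→2
J5: waits 2, runs 2→5
J1: waits 5, runs 5→13
J4: waits 13, runs 13→22
J3: waits 22, runs 22→32
Sum = 0+2+5+13+22 = 42.
LPT (decreasing processing time): J3 J4 J1 J5 J2.
J3: waits 0, runs 0→10
J4: waits 10, runs 10→19
J1: waits 19, runs 19→27
J5: waits 27, runs 27→30
J2: waits 30, runs 30→32
Sum = 0+10+19+27+30 = 86.
Difference = 42 − 86 = -44.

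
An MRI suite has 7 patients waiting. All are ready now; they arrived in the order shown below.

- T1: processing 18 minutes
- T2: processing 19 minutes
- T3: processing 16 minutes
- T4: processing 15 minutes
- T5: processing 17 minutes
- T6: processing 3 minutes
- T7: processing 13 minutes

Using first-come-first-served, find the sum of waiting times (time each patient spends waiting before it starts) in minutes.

FIFO (arrival order): T1 T2 T3 T4 T5 T6 T7.
T1: waits 0, runs 0→18
T2: waits 18, runs 18→37
T3: waits 37, runs 37→53
T4: waits 53, runs 53→68
T5: waits 68, runs 68→85
T6: waits 85, runs 85→88
T7: waits 88, runs 88→101
Sum = 0+18+37+53+68+85+88 = 349.

349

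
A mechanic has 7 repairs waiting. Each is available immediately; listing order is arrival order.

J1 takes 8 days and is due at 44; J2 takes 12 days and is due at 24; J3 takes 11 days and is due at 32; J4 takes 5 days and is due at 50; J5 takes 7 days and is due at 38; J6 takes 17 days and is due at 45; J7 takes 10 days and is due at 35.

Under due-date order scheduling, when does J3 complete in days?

EDD (increasing due date): J2 J3 J7 J5 J1 J6 J4.
J2: 0→12
J3: 12→23

23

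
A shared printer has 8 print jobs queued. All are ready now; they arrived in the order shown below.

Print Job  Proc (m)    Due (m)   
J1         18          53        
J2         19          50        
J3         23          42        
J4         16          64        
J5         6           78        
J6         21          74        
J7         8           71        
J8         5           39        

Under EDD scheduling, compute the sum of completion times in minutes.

EDD (increasing due date): J8 J3 J2 J1 J4 J7 J6 J5.
J8: 0→5
J3: 5→28
J2: 28→47
J1: 47→65
J4: 65→81
J7: 81→89
J6: 89→110
J5: 110→116
Sum = 5+28+47+65+81+89+110+116 = 541.

541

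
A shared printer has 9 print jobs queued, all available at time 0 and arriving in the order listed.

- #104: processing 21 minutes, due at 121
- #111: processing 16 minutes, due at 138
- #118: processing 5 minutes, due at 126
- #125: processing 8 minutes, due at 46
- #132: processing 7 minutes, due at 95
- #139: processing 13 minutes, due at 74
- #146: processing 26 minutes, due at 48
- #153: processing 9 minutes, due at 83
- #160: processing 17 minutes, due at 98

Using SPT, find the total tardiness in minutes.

SPT (increasing processing time): #118 #132 #125 #153 #139 #111 #160 #104 #146.
#118: 0→5, due 126, tardiness 0
#132: 5→12, due 95, tardiness 0
#125: 12→20, due 46, tardiness 0
#153: 20→29, due 83, tardiness 0
#139: 29→42, due 74, tardiness 0
#111: 42→58, due 138, tardiness 0
#160: 58→75, due 98, tardiness 0
#104: 75→96, due 121, tardiness 0
#146: 96→122, due 48, tardiness 74
Sum = 0+0+0+0+0+0+0+0+74 = 74.

74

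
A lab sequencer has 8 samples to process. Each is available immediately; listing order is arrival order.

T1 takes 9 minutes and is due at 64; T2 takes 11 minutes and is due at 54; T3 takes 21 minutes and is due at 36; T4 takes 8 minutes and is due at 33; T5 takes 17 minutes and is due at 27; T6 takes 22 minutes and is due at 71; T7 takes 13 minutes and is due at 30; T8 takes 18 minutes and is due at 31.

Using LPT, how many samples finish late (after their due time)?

7

LPT (decreasing processing time): T6 T3 T8 T5 T7 T2 T1 T4.
T6: 0→22, due 71, tardiness 0
T3: 22→43, due 36, tardiness 7
T8: 43→61, due 31, tardiness 30
T5: 61→78, due 27, tardiness 51
T7: 78→91, due 30, tardiness 61
T2: 91→102, due 54, tardiness 48
T1: 102→111, due 64, tardiness 47
T4: 111→119, due 33, tardiness 86
Late samples: 7.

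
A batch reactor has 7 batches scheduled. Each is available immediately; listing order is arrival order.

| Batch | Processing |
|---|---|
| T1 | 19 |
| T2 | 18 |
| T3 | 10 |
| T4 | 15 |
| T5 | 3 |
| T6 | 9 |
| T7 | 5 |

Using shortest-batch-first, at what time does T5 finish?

SPT (increasing processing time): T5 T7 T6 T3 T4 T2 T1.
T5: 0→3

3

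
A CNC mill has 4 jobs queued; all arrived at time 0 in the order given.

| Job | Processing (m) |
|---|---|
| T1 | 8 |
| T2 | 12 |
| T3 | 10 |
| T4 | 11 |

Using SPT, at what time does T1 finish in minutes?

8

SPT (increasing processing time): T1 T3 T4 T2.
T1: 0→8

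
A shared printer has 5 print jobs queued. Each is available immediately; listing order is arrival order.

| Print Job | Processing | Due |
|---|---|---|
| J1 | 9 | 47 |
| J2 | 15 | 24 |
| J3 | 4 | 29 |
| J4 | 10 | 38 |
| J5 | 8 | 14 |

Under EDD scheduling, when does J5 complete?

EDD (increasing due date): J5 J2 J3 J4 J1.
J5: 0→8

8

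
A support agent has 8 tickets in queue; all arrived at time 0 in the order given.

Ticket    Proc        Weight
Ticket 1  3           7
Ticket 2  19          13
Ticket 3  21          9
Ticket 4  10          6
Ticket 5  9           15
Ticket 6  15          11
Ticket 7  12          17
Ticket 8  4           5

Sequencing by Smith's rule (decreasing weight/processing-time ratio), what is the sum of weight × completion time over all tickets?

WSPT (decreasing weight/processing-time ratio): Ticket 1 Ticket 5 Ticket 7 Ticket 8 Ticket 6 Ticket 2 Ticket 4 Ticket 3.
Ticket 1: finishes 3, weight 7, w·C = 21
Ticket 5: finishes 12, weight 15, w·C = 180
Ticket 7: finishes 24, weight 17, w·C = 408
Ticket 8: finishes 28, weight 5, w·C = 140
Ticket 6: finishes 43, weight 11, w·C = 473
Ticket 2: finishes 62, weight 13, w·C = 806
Ticket 4: finishes 72, weight 6, w·C = 432
Ticket 3: finishes 93, weight 9, w·C = 837
Sum = 21+180+408+140+473+806+432+837 = 3297.

3297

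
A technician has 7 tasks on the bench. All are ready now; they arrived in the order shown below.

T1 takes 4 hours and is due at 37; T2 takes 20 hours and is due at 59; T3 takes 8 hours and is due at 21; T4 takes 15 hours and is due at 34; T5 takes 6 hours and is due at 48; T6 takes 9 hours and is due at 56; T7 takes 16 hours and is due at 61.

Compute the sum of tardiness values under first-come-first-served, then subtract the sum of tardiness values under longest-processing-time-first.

FIFO (arrival order): T1 T2 T3 T4 T5 T6 T7.
T1: 0→4, due 37, tardiness 0
T2: 4→24, due 59, tardiness 0
T3: 24→32, due 21, tardiness 11
T4: 32→47, due 34, tardiness 13
T5: 47→53, due 48, tardiness 5
T6: 53→62, due 56, tardiness 6
T7: 62→78, due 61, tardiness 17
Sum = 0+0+11+13+5+6+17 = 52.
LPT (decreasing processing time): T2 T7 T4 T6 T3 T5 T1.
T2: 0→20, due 59, tardiness 0
T7: 20→36, due 61, tardiness 0
T4: 36→51, due 34, tardiness 17
T6: 51→60, due 56, tardiness 4
T3: 60→68, due 21, tardiness 47
T5: 68→74, due 48, tardiness 26
T1: 74→78, due 37, tardiness 41
Sum = 0+0+17+4+47+26+41 = 135.
Difference = 52 − 135 = -83.

-83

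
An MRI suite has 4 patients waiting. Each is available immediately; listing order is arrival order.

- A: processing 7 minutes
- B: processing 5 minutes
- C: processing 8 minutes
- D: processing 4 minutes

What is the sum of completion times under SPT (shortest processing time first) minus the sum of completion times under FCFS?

-10

SPT (increasing processing time): D B A C.
D: 0→4
B: 4→9
A: 9→16
C: 16→24
Sum = 4+9+16+24 = 53.
FIFO (arrival order): A B C D.
A: 0→7
B: 7→12
C: 12→20
D: 20→24
Sum = 7+12+20+24 = 63.
Difference = 53 − 63 = -10.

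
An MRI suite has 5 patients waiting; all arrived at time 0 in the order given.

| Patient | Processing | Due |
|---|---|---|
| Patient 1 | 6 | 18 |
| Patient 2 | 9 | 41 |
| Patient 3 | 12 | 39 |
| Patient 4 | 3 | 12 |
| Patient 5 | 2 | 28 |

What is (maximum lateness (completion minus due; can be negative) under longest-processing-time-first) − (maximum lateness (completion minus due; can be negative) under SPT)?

LPT (decreasing processing time): Patient 3 Patient 2 Patient 1 Patient 4 Patient 5.
Patient 3: 0→12, due 39, lateness -27
Patient 2: 12→21, due 41, lateness -20
Patient 1: 21→27, due 18, lateness 9
Patient 4: 27→30, due 12, lateness 18
Patient 5: 30→32, due 28, lateness 4
Maximum = 18.
SPT (increasing processing time): Patient 5 Patient 4 Patient 1 Patient 2 Patient 3.
Patient 5: 0→2, due 28, lateness -26
Patient 4: 2→5, due 12, lateness -7
Patient 1: 5→11, due 18, lateness -7
Patient 2: 11→20, due 41, lateness -21
Patient 3: 20→32, due 39, lateness -7
Maximum = -7.
Difference = 18 − -7 = 25.

25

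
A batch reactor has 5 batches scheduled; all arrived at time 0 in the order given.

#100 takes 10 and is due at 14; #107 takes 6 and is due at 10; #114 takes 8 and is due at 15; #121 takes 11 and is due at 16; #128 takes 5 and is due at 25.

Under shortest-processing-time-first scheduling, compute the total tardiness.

SPT (increasing processing time): #128 #107 #114 #100 #121.
#128: 0→5, due 25, tardiness 0
#107: 5→11, due 10, tardiness 1
#114: 11→19, due 15, tardiness 4
#100: 19→29, due 14, tardiness 15
#121: 29→40, due 16, tardiness 24
Sum = 0+1+4+15+24 = 44.

44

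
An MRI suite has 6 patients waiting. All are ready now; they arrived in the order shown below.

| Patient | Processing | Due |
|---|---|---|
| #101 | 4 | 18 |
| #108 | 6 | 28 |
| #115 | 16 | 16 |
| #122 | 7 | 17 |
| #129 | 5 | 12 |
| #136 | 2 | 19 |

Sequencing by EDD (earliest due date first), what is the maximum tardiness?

15

EDD (increasing due date): #129 #115 #122 #101 #136 #108.
#129: 0→5, due 12, tardiness 0
#115: 5→21, due 16, tardiness 5
#122: 21→28, due 17, tardiness 11
#101: 28→32, due 18, tardiness 14
#136: 32→34, due 19, tardiness 15
#108: 34→40, due 28, tardiness 12
Maximum = 15.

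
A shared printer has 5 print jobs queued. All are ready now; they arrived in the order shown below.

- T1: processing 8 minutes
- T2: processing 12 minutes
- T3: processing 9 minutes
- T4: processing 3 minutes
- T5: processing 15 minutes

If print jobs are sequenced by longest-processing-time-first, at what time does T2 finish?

27

LPT (decreasing processing time): T5 T2 T3 T1 T4.
T5: 0→15
T2: 15→27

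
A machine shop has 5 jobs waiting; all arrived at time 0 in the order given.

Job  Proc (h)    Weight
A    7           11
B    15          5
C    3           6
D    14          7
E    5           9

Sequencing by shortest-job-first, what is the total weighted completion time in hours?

678

SPT (increasing processing time): C E A D B.
C: finishes 3, weight 6, w·C = 18
E: finishes 8, weight 9, w·C = 72
A: finishes 15, weight 11, w·C = 165
D: finishes 29, weight 7, w·C = 203
B: finishes 44, weight 5, w·C = 220
Sum = 18+72+165+203+220 = 678.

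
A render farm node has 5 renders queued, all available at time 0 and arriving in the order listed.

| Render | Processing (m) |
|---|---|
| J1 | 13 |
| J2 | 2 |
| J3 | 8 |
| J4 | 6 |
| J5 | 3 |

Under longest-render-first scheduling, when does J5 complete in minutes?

LPT (decreasing processing time): J1 J3 J4 J5 J2.
J1: 0→13
J3: 13→21
J4: 21→27
J5: 27→30

30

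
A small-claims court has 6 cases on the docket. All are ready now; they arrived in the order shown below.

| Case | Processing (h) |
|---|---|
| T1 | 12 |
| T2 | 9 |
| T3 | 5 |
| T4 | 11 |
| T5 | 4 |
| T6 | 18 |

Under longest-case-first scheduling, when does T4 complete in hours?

LPT (decreasing processing time): T6 T1 T4 T2 T3 T5.
T6: 0→18
T1: 18→30
T4: 30→41

41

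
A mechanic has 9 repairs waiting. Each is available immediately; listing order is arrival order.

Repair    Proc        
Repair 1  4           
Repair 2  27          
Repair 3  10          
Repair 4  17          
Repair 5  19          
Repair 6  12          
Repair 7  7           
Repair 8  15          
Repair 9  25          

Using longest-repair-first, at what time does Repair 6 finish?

LPT (decreasing processing time): Repair 2 Repair 9 Repair 5 Repair 4 Repair 8 Repair 6 Repair 3 Repair 7 Repair 1.
Repair 2: 0→27
Repair 9: 27→52
Repair 5: 52→71
Repair 4: 71→88
Repair 8: 88→103
Repair 6: 103→115

115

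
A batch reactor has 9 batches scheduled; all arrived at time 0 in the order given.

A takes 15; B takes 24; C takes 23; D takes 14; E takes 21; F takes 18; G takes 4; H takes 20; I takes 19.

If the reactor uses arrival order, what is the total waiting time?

662

FIFO (arrival order): A B C D E F G H I.
A: waits 0, runs 0→15
B: waits 15, runs 15→39
C: waits 39, runs 39→62
D: waits 62, runs 62→76
E: waits 76, runs 76→97
F: waits 97, runs 97→115
G: waits 115, runs 115→119
H: waits 119, runs 119→139
I: waits 139, runs 139→158
Sum = 0+15+39+62+76+97+115+119+139 = 662.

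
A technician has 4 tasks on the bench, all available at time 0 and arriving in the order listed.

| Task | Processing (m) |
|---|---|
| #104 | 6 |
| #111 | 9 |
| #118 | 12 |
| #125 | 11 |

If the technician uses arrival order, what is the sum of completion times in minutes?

FIFO (arrival order): #104 #111 #118 #125.
#104: 0→6
#111: 6→15
#118: 15→27
#125: 27→38
Sum = 6+15+27+38 = 86.

86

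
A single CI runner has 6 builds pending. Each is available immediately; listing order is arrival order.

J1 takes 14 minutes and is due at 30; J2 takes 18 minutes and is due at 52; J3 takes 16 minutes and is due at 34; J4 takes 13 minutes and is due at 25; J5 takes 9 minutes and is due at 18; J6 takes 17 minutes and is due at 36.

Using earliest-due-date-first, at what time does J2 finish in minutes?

EDD (increasing due date): J5 J4 J1 J3 J6 J2.
J5: 0→9
J4: 9→22
J1: 22→36
J3: 36→52
J6: 52→69
J2: 69→87

87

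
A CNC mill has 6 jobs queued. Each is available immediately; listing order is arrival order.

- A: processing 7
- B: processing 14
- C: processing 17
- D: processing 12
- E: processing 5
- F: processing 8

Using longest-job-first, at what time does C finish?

LPT (decreasing processing time): C B D F A E.
C: 0→17

17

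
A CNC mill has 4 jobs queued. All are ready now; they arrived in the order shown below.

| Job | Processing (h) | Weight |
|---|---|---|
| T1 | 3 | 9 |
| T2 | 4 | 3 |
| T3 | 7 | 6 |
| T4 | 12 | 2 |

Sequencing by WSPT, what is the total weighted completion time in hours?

181

WSPT (decreasing weight/processing-time ratio): T1 T3 T2 T4.
T1: finishes 3, weight 9, w·C = 27
T3: finishes 10, weight 6, w·C = 60
T2: finishes 14, weight 3, w·C = 42
T4: finishes 26, weight 2, w·C = 52
Sum = 27+60+42+52 = 181.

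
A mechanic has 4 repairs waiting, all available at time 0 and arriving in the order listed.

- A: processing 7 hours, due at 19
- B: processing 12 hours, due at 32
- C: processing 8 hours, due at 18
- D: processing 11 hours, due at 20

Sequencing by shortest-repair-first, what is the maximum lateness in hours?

SPT (increasing processing time): A C D B.
A: 0→7, due 19, lateness -12
C: 7→15, due 18, lateness -3
D: 15→26, due 20, lateness 6
B: 26→38, due 32, lateness 6
Maximum = 6.

6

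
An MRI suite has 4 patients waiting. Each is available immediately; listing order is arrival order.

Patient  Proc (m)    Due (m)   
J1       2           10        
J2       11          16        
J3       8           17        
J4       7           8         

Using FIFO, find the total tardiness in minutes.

24

FIFO (arrival order): J1 J2 J3 J4.
J1: 0→2, due 10, tardiness 0
J2: 2→13, due 16, tardiness 0
J3: 13→21, due 17, tardiness 4
J4: 21→28, due 8, tardiness 20
Sum = 0+0+4+20 = 24.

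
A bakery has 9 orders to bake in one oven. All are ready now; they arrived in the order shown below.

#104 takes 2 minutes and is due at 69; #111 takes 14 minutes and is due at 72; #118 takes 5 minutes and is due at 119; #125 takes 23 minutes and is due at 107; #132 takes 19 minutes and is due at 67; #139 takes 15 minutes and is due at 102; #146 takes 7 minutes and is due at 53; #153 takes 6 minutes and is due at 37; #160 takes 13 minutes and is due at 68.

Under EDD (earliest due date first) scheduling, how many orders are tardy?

EDD (increasing due date): #153 #146 #132 #160 #104 #111 #139 #125 #118.
#153: 0→6, due 37, tardiness 0
#146: 6→13, due 53, tardiness 0
#132: 13→32, due 67, tardiness 0
#160: 32→45, due 68, tardiness 0
#104: 45→47, due 69, tardiness 0
#111: 47→61, due 72, tardiness 0
#139: 61→76, due 102, tardiness 0
#125: 76→99, due 107, tardiness 0
#118: 99→104, due 119, tardiness 0
Late orders: 0.

0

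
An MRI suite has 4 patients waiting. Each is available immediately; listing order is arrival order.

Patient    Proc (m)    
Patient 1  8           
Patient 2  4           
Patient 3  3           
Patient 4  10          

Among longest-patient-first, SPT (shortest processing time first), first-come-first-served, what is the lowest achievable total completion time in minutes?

50

LPT (decreasing processing time): Patient 4 Patient 1 Patient 2 Patient 3.
Patient 4: 0→10
Patient 1: 10→18
Patient 2: 18→22
Patient 3: 22→25
Sum = 10+18+22+25 = 75.
SPT (increasing processing time): Patient 3 Patient 2 Patient 1 Patient 4.
Patient 3: 0→3
Patient 2: 3→7
Patient 1: 7→15
Patient 4: 15→25
Sum = 3+7+15+25 = 50.
FIFO (arrival order): Patient 1 Patient 2 Patient 3 Patient 4.
Patient 1: 0→8
Patient 2: 8→12
Patient 3: 12→15
Patient 4: 15→25
Sum = 8+12+15+25 = 60.
LPT 75, SPT 50, FIFO 60 → minimum 50.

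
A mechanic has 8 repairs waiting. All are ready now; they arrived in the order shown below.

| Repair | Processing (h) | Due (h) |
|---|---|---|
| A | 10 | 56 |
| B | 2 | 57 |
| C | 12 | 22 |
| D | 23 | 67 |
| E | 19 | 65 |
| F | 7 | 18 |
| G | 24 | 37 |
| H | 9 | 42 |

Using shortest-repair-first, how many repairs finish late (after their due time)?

3

SPT (increasing processing time): B F H A C E D G.
B: 0→2, due 57, tardiness 0
F: 2→9, due 18, tardiness 0
H: 9→18, due 42, tardiness 0
A: 18→28, due 56, tardiness 0
C: 28→40, due 22, tardiness 18
E: 40→59, due 65, tardiness 0
D: 59→82, due 67, tardiness 15
G: 82→106, due 37, tardiness 69
Late repairs: 3.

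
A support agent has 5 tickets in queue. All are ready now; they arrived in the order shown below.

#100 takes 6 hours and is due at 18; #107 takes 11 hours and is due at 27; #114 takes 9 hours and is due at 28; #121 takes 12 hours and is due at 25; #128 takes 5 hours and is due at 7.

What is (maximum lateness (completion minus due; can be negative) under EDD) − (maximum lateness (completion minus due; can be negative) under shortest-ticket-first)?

-3

EDD (increasing due date): #128 #100 #121 #107 #114.
#128: 0→5, due 7, lateness -2
#100: 5→11, due 18, lateness -7
#121: 11→23, due 25, lateness -2
#107: 23→34, due 27, lateness 7
#114: 34→43, due 28, lateness 15
Maximum = 15.
SPT (increasing processing time): #128 #100 #114 #107 #121.
#128: 0→5, due 7, lateness -2
#100: 5→11, due 18, lateness -7
#114: 11→20, due 28, lateness -8
#107: 20→31, due 27, lateness 4
#121: 31→43, due 25, lateness 18
Maximum = 18.
Difference = 15 − 18 = -3.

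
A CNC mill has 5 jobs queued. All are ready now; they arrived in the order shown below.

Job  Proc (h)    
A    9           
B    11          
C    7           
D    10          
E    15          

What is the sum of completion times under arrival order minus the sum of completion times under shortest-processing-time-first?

FIFO (arrival order): A B C D E.
A: 0→9
B: 9→20
C: 20→27
D: 27→37
E: 37→52
Sum = 9+20+27+37+52 = 145.
SPT (increasing processing time): C A D B E.
C: 0→7
A: 7→16
D: 16→26
B: 26→37
E: 37→52
Sum = 7+16+26+37+52 = 138.
Difference = 145 − 138 = 7.

7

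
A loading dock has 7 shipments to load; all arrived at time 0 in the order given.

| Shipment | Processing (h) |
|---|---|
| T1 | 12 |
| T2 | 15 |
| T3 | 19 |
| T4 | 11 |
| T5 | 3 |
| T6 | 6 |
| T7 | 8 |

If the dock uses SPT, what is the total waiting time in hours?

SPT (increasing processing time): T5 T6 T7 T4 T1 T2 T3.
T5: waits 0, runs 0→3
T6: waits 3, runs 3→9
T7: waits 9, runs 9→17
T4: waits 17, runs 17→28
T1: waits 28, runs 28→40
T2: waits 40, runs 40→55
T3: waits 55, runs 55→74
Sum = 0+3+9+17+28+40+55 = 152.

152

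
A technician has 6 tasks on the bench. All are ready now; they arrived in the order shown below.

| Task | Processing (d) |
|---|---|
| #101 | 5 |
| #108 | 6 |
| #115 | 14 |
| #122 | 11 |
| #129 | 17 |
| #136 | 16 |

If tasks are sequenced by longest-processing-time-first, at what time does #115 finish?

47

LPT (decreasing processing time): #129 #136 #115 #122 #108 #101.
#129: 0→17
#136: 17→33
#115: 33→47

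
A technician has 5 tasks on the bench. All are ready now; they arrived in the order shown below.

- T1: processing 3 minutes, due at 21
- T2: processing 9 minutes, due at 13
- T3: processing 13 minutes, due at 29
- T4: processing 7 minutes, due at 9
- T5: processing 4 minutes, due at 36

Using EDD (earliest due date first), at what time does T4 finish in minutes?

EDD (increasing due date): T4 T2 T1 T3 T5.
T4: 0→7

7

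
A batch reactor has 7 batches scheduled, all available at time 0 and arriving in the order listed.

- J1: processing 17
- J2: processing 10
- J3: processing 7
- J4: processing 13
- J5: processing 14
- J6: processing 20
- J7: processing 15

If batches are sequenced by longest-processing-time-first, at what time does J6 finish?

LPT (decreasing processing time): J6 J1 J7 J5 J4 J2 J3.
J6: 0→20

20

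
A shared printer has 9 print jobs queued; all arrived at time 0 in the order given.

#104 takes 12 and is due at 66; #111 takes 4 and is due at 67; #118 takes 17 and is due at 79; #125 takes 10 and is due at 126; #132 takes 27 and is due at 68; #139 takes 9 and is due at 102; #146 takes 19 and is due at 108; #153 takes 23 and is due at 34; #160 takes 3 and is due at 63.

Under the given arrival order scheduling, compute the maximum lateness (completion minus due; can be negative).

87

FIFO (arrival order): #104 #111 #118 #125 #132 #139 #146 #153 #160.
#104: 0→12, due 66, lateness -54
#111: 12→16, due 67, lateness -51
#118: 16→33, due 79, lateness -46
#125: 33→43, due 126, lateness -83
#132: 43→70, due 68, lateness 2
#139: 70→79, due 102, lateness -23
#146: 79→98, due 108, lateness -10
#153: 98→121, due 34, lateness 87
#160: 121→124, due 63, lateness 61
Maximum = 87.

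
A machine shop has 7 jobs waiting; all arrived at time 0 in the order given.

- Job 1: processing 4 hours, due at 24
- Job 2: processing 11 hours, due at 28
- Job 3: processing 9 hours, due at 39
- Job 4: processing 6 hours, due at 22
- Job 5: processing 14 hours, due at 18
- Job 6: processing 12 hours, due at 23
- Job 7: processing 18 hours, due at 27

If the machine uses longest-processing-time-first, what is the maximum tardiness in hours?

LPT (decreasing processing time): Job 7 Job 5 Job 6 Job 2 Job 3 Job 4 Job 1.
Job 7: 0→18, due 27, tardiness 0
Job 5: 18→32, due 18, tardiness 14
Job 6: 32→44, due 23, tardiness 21
Job 2: 44→55, due 28, tardiness 27
Job 3: 55→64, due 39, tardiness 25
Job 4: 64→70, due 22, tardiness 48
Job 1: 70→74, due 24, tardiness 50
Maximum = 50.

50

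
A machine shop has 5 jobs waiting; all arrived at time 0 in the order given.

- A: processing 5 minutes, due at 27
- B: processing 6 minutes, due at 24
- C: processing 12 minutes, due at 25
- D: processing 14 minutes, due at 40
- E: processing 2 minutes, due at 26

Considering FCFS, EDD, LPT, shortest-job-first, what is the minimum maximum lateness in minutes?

-1

FIFO (arrival order): A B C D E.
A: 0→5, due 27, lateness -22
B: 5→11, due 24, lateness -13
C: 11→23, due 25, lateness -2
D: 23→37, due 40, lateness -3
E: 37→39, due 26, lateness 13
Maximum = 13.
EDD (increasing due date): B C E A D.
B: 0→6, due 24, lateness -18
C: 6→18, due 25, lateness -7
E: 18→20, due 26, lateness -6
A: 20→25, due 27, lateness -2
D: 25→39, due 40, lateness -1
Maximum = -1.
LPT (decreasing processing time): D C B A E.
D: 0→14, due 40, lateness -26
C: 14→26, due 25, lateness 1
B: 26→32, due 24, lateness 8
A: 32→37, due 27, lateness 10
E: 37→39, due 26, lateness 13
Maximum = 13.
SPT (increasing processing time): E A B C D.
E: 0→2, due 26, lateness -24
A: 2→7, due 27, lateness -20
B: 7→13, due 24, lateness -11
C: 13→25, due 25, lateness 0
D: 25→39, due 40, lateness -1
Maximum = 0.
FIFO 13, EDD -1, LPT 13, SPT 0 → minimum -1.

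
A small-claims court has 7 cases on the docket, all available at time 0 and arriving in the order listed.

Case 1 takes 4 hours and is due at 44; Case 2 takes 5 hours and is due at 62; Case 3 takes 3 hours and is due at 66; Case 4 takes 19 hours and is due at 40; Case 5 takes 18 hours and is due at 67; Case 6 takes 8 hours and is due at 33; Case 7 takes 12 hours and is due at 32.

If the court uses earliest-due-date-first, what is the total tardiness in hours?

EDD (increasing due date): Case 7 Case 6 Case 4 Case 1 Case 2 Case 3 Case 5.
Case 7: 0→12, due 32, tardiness 0
Case 6: 12→20, due 33, tardiness 0
Case 4: 20→39, due 40, tardiness 0
Case 1: 39→43, due 44, tardiness 0
Case 2: 43→48, due 62, tardiness 0
Case 3: 48→51, due 66, tardiness 0
Case 5: 51→69, due 67, tardiness 2
Sum = 0+0+0+0+0+0+2 = 2.

2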